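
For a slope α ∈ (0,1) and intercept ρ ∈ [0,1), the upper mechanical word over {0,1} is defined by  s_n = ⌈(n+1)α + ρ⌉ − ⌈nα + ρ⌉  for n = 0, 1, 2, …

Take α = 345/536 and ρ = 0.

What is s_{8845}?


(n+1)α + ρ = (8846·345) / 536 = 3051870/536
nα + ρ     = (8845·345) / 536 = 3051525/536
⌈3051870/536⌉ = 5694,  ⌈3051525/536⌉ = 5694
s_{8845} = 5694 − 5694 = 0

0


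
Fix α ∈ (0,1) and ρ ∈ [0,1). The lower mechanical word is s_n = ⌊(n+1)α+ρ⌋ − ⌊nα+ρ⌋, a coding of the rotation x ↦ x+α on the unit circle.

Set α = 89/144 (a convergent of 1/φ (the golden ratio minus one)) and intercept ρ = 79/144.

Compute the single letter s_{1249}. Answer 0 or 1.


1

(n+1)α + ρ = (1250·89 + 79) / 144 = 111329/144
nα + ρ     = (1249·89 + 79) / 144 = 111240/144
⌊111329/144⌋ = 773,  ⌊111240/144⌋ = 772
s_{1249} = 773 − 772 = 1


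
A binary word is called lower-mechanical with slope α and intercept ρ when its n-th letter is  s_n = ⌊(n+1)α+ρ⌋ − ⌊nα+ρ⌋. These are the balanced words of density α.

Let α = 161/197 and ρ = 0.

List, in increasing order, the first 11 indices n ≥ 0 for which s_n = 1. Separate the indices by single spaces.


n=0: ⌊161/197⌋−⌊0/197⌋ = 0−0 = 0
n=1: ⌊322/197⌋−⌊161/197⌋ = 1−0 = 1  ← one
n=2: ⌊483/197⌋−⌊322/197⌋ = 2−1 = 1  ← one
n=3: ⌊644/197⌋−⌊483/197⌋ = 3−2 = 1  ← one
n=4: ⌊805/197⌋−⌊644/197⌋ = 4−3 = 1  ← one
n=5: ⌊966/197⌋−⌊805/197⌋ = 4−4 = 0
n=6: ⌊1127/197⌋−⌊966/197⌋ = 5−4 = 1  ← one
n=7: ⌊1288/197⌋−⌊1127/197⌋ = 6−5 = 1  ← one
n=8: ⌊1449/197⌋−⌊1288/197⌋ = 7−6 = 1  ← one
n=9: ⌊1610/197⌋−⌊1449/197⌋ = 8−7 = 1  ← one
n=10: ⌊1771/197⌋−⌊1610/197⌋ = 8−8 = 0
n=11: ⌊1932/197⌋−⌊1771/197⌋ = 9−8 = 1  ← one
n=12: ⌊2093/197⌋−⌊1932/197⌋ = 10−9 = 1  ← one
n=13: ⌊2254/197⌋−⌊2093/197⌋ = 11−10 = 1  ← one
positions of the first 11 ones: 1 2 3 4 6 7 8 9 11 12 13

1 2 3 4 6 7 8 9 11 12 13


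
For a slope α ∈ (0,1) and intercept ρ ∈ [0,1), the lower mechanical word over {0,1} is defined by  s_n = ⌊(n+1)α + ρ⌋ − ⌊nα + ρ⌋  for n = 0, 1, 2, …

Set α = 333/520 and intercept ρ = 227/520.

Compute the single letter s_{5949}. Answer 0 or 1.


0

(n+1)α + ρ = (5950·333 + 227) / 520 = 1981577/520
nα + ρ     = (5949·333 + 227) / 520 = 1981244/520
⌊1981577/520⌋ = 3810,  ⌊1981244/520⌋ = 3810
s_{5949} = 3810 − 3810 = 0


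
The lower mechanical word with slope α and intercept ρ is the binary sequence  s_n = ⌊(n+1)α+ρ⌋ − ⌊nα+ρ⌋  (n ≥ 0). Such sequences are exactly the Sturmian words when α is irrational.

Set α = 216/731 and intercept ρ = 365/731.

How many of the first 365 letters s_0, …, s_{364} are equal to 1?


108

#1s = Σ_{n=0}^{364} s_n = Σ_{n=0}^{364} (⌊(n+1)α+ρ⌋ − ⌊nα+ρ⌋)
the sum telescopes: every ⌊nα+ρ⌋ with 0 < n < 365 appears once with + and once with −, leaving ⌊365α+ρ⌋ − ⌊0·α+ρ⌋
365α + ρ = (365·216 + 365) / 731 = 79205/731
ρ = 365/731
⌊79205/731⌋ = 108,  ⌊365/731⌋ = 0
#1s = 108 − 0 = 108


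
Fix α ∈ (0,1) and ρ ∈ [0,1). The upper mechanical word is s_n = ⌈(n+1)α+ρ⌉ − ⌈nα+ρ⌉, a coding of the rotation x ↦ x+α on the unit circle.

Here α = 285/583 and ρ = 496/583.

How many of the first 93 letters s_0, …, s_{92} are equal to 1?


#1s = Σ_{n=0}^{92} s_n = Σ_{n=0}^{92} (⌈(n+1)α+ρ⌉ − ⌈nα+ρ⌉)
the sum telescopes: every ⌈nα+ρ⌉ with 0 < n < 93 appears once with + and once with −, leaving ⌈93α+ρ⌉ − ⌈0·α+ρ⌉
93α + ρ = (93·285 + 496) / 583 = 27001/583
ρ = 496/583
⌈27001/583⌉ = 47,  ⌈496/583⌉ = 1
#1s = 47 − 1 = 46

46


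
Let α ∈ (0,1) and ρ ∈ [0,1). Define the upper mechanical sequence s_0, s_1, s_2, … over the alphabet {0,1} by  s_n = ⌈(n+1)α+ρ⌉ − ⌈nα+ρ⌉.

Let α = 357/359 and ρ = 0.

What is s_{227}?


(n+1)α + ρ = (228·357) / 359 = 81396/359
nα + ρ     = (227·357) / 359 = 81039/359
⌈81396/359⌉ = 227,  ⌈81039/359⌉ = 226
s_{227} = 227 − 226 = 1

1


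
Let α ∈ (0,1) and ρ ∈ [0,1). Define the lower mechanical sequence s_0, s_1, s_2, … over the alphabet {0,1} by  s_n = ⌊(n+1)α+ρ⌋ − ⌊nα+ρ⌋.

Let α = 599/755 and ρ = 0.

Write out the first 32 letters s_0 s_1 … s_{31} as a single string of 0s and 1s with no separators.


01110111101111011110111101111011

n=0: ⌊(1·599)/755⌋ − ⌊(0·599)/755⌋ = ⌊599/755⌋ − ⌊0/755⌋ = 0 − 0 = 0
n=1: ⌊(2·599)/755⌋ − ⌊(1·599)/755⌋ = ⌊1198/755⌋ − ⌊599/755⌋ = 1 − 0 = 1
n=2: ⌊(3·599)/755⌋ − ⌊(2·599)/755⌋ = ⌊1797/755⌋ − ⌊1198/755⌋ = 2 − 1 = 1
n=3: ⌊(4·599)/755⌋ − ⌊(3·599)/755⌋ = ⌊2396/755⌋ − ⌊1797/755⌋ = 3 − 2 = 1
n=4: ⌊(5·599)/755⌋ − ⌊(4·599)/755⌋ = ⌊2995/755⌋ − ⌊2396/755⌋ = 3 − 3 = 0
n=5: ⌊(6·599)/755⌋ − ⌊(5·599)/755⌋ = ⌊3594/755⌋ − ⌊2995/755⌋ = 4 − 3 = 1
n=6: ⌊(7·599)/755⌋ − ⌊(6·599)/755⌋ = ⌊4193/755⌋ − ⌊3594/755⌋ = 5 − 4 = 1
n=7: ⌊(8·599)/755⌋ − ⌊(7·599)/755⌋ = ⌊4792/755⌋ − ⌊4193/755⌋ = 6 − 5 = 1
n=8: ⌊(9·599)/755⌋ − ⌊(8·599)/755⌋ = ⌊5391/755⌋ − ⌊4792/755⌋ = 7 − 6 = 1
n=9: ⌊(10·599)/755⌋ − ⌊(9·599)/755⌋ = ⌊5990/755⌋ − ⌊5391/755⌋ = 7 − 7 = 0
n=10: ⌊(11·599)/755⌋ − ⌊(10·599)/755⌋ = ⌊6589/755⌋ − ⌊5990/755⌋ = 8 − 7 = 1
n=11: ⌊(12·599)/755⌋ − ⌊(11·599)/755⌋ = ⌊7188/755⌋ − ⌊6589/755⌋ = 9 − 8 = 1
n=12: ⌊(13·599)/755⌋ − ⌊(12·599)/755⌋ = ⌊7787/755⌋ − ⌊7188/755⌋ = 10 − 9 = 1
n=13: ⌊(14·599)/755⌋ − ⌊(13·599)/755⌋ = ⌊8386/755⌋ − ⌊7787/755⌋ = 11 − 10 = 1
n=14: ⌊(15·599)/755⌋ − ⌊(14·599)/755⌋ = ⌊8985/755⌋ − ⌊8386/755⌋ = 11 − 11 = 0
n=15: ⌊(16·599)/755⌋ − ⌊(15·599)/755⌋ = ⌊9584/755⌋ − ⌊8985/755⌋ = 12 − 11 = 1
n=16: ⌊(17·599)/755⌋ − ⌊(16·599)/755⌋ = ⌊10183/755⌋ − ⌊9584/755⌋ = 13 − 12 = 1
n=17: ⌊(18·599)/755⌋ − ⌊(17·599)/755⌋ = ⌊10782/755⌋ − ⌊10183/755⌋ = 14 − 13 = 1
n=18: ⌊(19·599)/755⌋ − ⌊(18·599)/755⌋ = ⌊11381/755⌋ − ⌊10782/755⌋ = 15 − 14 = 1
n=19: ⌊(20·599)/755⌋ − ⌊(19·599)/755⌋ = ⌊11980/755⌋ − ⌊11381/755⌋ = 15 − 15 = 0
n=20: ⌊(21·599)/755⌋ − ⌊(20·599)/755⌋ = ⌊12579/755⌋ − ⌊11980/755⌋ = 16 − 15 = 1
n=21: ⌊(22·599)/755⌋ − ⌊(21·599)/755⌋ = ⌊13178/755⌋ − ⌊12579/755⌋ = 17 − 16 = 1
n=22: ⌊(23·599)/755⌋ − ⌊(22·599)/755⌋ = ⌊13777/755⌋ − ⌊13178/755⌋ = 18 − 17 = 1
n=23: ⌊(24·599)/755⌋ − ⌊(23·599)/755⌋ = ⌊14376/755⌋ − ⌊13777/755⌋ = 19 − 18 = 1
n=24: ⌊(25·599)/755⌋ − ⌊(24·599)/755⌋ = ⌊14975/755⌋ − ⌊14376/755⌋ = 19 − 19 = 0
n=25: ⌊(26·599)/755⌋ − ⌊(25·599)/755⌋ = ⌊15574/755⌋ − ⌊14975/755⌋ = 20 − 19 = 1
n=26: ⌊(27·599)/755⌋ − ⌊(26·599)/755⌋ = ⌊16173/755⌋ − ⌊15574/755⌋ = 21 − 20 = 1
n=27: ⌊(28·599)/755⌋ − ⌊(27·599)/755⌋ = ⌊16772/755⌋ − ⌊16173/755⌋ = 22 − 21 = 1
n=28: ⌊(29·599)/755⌋ − ⌊(28·599)/755⌋ = ⌊17371/755⌋ − ⌊16772/755⌋ = 23 − 22 = 1
n=29: ⌊(30·599)/755⌋ − ⌊(29·599)/755⌋ = ⌊17970/755⌋ − ⌊17371/755⌋ = 23 − 23 = 0
n=30: ⌊(31·599)/755⌋ − ⌊(30·599)/755⌋ = ⌊18569/755⌋ − ⌊17970/755⌋ = 24 − 23 = 1
n=31: ⌊(32·599)/755⌋ − ⌊(31·599)/755⌋ = ⌊19168/755⌋ − ⌊18569/755⌋ = 25 − 24 = 1


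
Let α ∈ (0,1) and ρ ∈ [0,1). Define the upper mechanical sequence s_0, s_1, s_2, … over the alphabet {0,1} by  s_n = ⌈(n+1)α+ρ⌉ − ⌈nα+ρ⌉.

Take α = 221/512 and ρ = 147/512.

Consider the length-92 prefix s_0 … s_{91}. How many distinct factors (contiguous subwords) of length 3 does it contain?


4

t_n = ⌈(n·221+147)/512⌉ for n = 0 … 92:
  n=0…9: ⌈147/512⌉=1 ⌈368/512⌉=1 ⌈589/512⌉=2 ⌈810/512⌉=2 ⌈1031/512⌉=3 ⌈1252/512⌉=3 ⌈1473/512⌉=3 ⌈1694/512⌉=4 ⌈1915/512⌉=4 ⌈2136/512⌉=5
  n=10…19: ⌈2357/512⌉=5 ⌈2578/512⌉=6 ⌈2799/512⌉=6 ⌈3020/512⌉=6 ⌈3241/512⌉=7 ⌈3462/512⌉=7 ⌈3683/512⌉=8 ⌈3904/512⌉=8 ⌈4125/512⌉=9 ⌈4346/512⌉=9
  n=20…29: ⌈4567/512⌉=9 ⌈4788/512⌉=10 ⌈5009/512⌉=10 ⌈5230/512⌉=11 ⌈5451/512⌉=11 ⌈5672/512⌉=12 ⌈5893/512⌉=12 ⌈6114/512⌉=12 ⌈6335/512⌉=13 ⌈6556/512⌉=13
  n=30…39: ⌈6777/512⌉=14 ⌈6998/512⌉=14 ⌈7219/512⌉=15 ⌈7440/512⌉=15 ⌈7661/512⌉=15 ⌈7882/512⌉=16 ⌈8103/512⌉=16 ⌈8324/512⌉=17 ⌈8545/512⌉=17 ⌈8766/512⌉=18
  n=40…49: ⌈8987/512⌉=18 ⌈9208/512⌉=18 ⌈9429/512⌉=19 ⌈9650/512⌉=19 ⌈9871/512⌉=20 ⌈10092/512⌉=20 ⌈10313/512⌉=21 ⌈10534/512⌉=21 ⌈10755/512⌉=22 ⌈10976/512⌉=22
  n=50…59: ⌈11197/512⌉=22 ⌈11418/512⌉=23 ⌈11639/512⌉=23 ⌈11860/512⌉=24 ⌈12081/512⌉=24 ⌈12302/512⌉=25 ⌈12523/512⌉=25 ⌈12744/512⌉=25 ⌈12965/512⌉=26 ⌈13186/512⌉=26
  n=60…69: ⌈13407/512⌉=27 ⌈13628/512⌉=27 ⌈13849/512⌉=28 ⌈14070/512⌉=28 ⌈14291/512⌉=28 ⌈14512/512⌉=29 ⌈14733/512⌉=29 ⌈14954/512⌉=30 ⌈15175/512⌉=30 ⌈15396/512⌉=31
  n=70…79: ⌈15617/512⌉=31 ⌈15838/512⌉=31 ⌈16059/512⌉=32 ⌈16280/512⌉=32 ⌈16501/512⌉=33 ⌈16722/512⌉=33 ⌈16943/512⌉=34 ⌈17164/512⌉=34 ⌈17385/512⌉=34 ⌈17606/512⌉=35
  n=80…89: ⌈17827/512⌉=35 ⌈18048/512⌉=36 ⌈18269/512⌉=36 ⌈18490/512⌉=37 ⌈18711/512⌉=37 ⌈18932/512⌉=37 ⌈19153/512⌉=38 ⌈19374/512⌉=38 ⌈19595/512⌉=39 ⌈19816/512⌉=39
  n=90…92: ⌈20037/512⌉=40 ⌈20258/512⌉=40 ⌈20479/512⌉=40
s_n = t_(n+1) − t_n for n = 0 … 91 gives
prefix = 01010010101001010100101010010101001010100101010100101010010101001010100101010010101001010100
slide a length-3 window over [0..2] … [89..91] (90 windows); first occurrence of each distinct factor:
  [  0..  2] 010
  [  1..  3] 101
  [  3..  5] 100
  [  4..  6] 001
  (the other 86 windows repeat one of these)
distinct factors: {001, 010, 100, 101}
count = 4  (Sturmian bound for length 3 is 4)


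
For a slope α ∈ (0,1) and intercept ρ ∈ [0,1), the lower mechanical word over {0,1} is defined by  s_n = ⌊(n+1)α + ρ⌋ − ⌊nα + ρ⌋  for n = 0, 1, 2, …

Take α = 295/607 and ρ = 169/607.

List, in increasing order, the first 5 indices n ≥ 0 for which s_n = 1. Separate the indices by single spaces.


1 3 5 7 9

n=0: ⌊464/607⌋−⌊169/607⌋ = 0−0 = 0
n=1: ⌊759/607⌋−⌊464/607⌋ = 1−0 = 1  ← one
n=2: ⌊1054/607⌋−⌊759/607⌋ = 1−1 = 0
n=3: ⌊1349/607⌋−⌊1054/607⌋ = 2−1 = 1  ← one
n=4: ⌊1644/607⌋−⌊1349/607⌋ = 2−2 = 0
n=5: ⌊1939/607⌋−⌊1644/607⌋ = 3−2 = 1  ← one
n=6: ⌊2234/607⌋−⌊1939/607⌋ = 3−3 = 0
n=7: ⌊2529/607⌋−⌊2234/607⌋ = 4−3 = 1  ← one
n=8: ⌊2824/607⌋−⌊2529/607⌋ = 4−4 = 0
n=9: ⌊3119/607⌋−⌊2824/607⌋ = 5−4 = 1  ← one
positions of the first 5 ones: 1 3 5 7 9


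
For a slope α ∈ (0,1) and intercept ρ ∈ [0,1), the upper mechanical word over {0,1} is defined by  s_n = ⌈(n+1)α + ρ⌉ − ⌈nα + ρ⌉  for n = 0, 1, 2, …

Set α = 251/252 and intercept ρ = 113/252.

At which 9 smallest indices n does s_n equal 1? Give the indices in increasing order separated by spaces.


n=0: ⌈364/252⌉−⌈113/252⌉ = 2−1 = 1  ← one
n=1: ⌈615/252⌉−⌈364/252⌉ = 3−2 = 1  ← one
n=2: ⌈866/252⌉−⌈615/252⌉ = 4−3 = 1  ← one
n=3: ⌈1117/252⌉−⌈866/252⌉ = 5−4 = 1  ← one
n=4: ⌈1368/252⌉−⌈1117/252⌉ = 6−5 = 1  ← one
n=5: ⌈1619/252⌉−⌈1368/252⌉ = 7−6 = 1  ← one
n=6: ⌈1870/252⌉−⌈1619/252⌉ = 8−7 = 1  ← one
n=7: ⌈2121/252⌉−⌈1870/252⌉ = 9−8 = 1  ← one
n=8: ⌈2372/252⌉−⌈2121/252⌉ = 10−9 = 1  ← one
positions of the first 9 ones: 0 1 2 3 4 5 6 7 8

0 1 2 3 4 5 6 7 8


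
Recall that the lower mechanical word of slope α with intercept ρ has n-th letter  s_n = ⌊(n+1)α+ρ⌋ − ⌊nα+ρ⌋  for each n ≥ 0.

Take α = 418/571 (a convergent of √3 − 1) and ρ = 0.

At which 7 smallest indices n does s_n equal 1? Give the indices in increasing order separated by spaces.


1 2 4 5 6 8 9

n=0: ⌊418/571⌋−⌊0/571⌋ = 0−0 = 0
n=1: ⌊836/571⌋−⌊418/571⌋ = 1−0 = 1  ← one
n=2: ⌊1254/571⌋−⌊836/571⌋ = 2−1 = 1  ← one
n=3: ⌊1672/571⌋−⌊1254/571⌋ = 2−2 = 0
n=4: ⌊2090/571⌋−⌊1672/571⌋ = 3−2 = 1  ← one
n=5: ⌊2508/571⌋−⌊2090/571⌋ = 4−3 = 1  ← one
n=6: ⌊2926/571⌋−⌊2508/571⌋ = 5−4 = 1  ← one
n=7: ⌊3344/571⌋−⌊2926/571⌋ = 5−5 = 0
n=8: ⌊3762/571⌋−⌊3344/571⌋ = 6−5 = 1  ← one
n=9: ⌊4180/571⌋−⌊3762/571⌋ = 7−6 = 1  ← one
positions of the first 7 ones: 1 2 4 5 6 8 9


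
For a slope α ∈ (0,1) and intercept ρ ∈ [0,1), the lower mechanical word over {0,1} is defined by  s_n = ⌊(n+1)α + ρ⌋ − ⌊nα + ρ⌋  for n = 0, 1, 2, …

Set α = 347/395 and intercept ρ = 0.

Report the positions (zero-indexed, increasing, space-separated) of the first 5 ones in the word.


n=0: ⌊347/395⌋−⌊0/395⌋ = 0−0 = 0
n=1: ⌊694/395⌋−⌊347/395⌋ = 1−0 = 1  ← one
n=2: ⌊1041/395⌋−⌊694/395⌋ = 2−1 = 1  ← one
n=3: ⌊1388/395⌋−⌊1041/395⌋ = 3−2 = 1  ← one
n=4: ⌊1735/395⌋−⌊1388/395⌋ = 4−3 = 1  ← one
n=5: ⌊2082/395⌋−⌊1735/395⌋ = 5−4 = 1  ← one
positions of the first 5 ones: 1 2 3 4 5

1 2 3 4 5


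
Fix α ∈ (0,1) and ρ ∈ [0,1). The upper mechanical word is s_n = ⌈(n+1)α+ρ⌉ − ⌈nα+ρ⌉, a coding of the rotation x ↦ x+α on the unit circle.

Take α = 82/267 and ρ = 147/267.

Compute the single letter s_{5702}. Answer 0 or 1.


1

(n+1)α + ρ = (5703·82 + 147) / 267 = 467793/267
nα + ρ     = (5702·82 + 147) / 267 = 467711/267
⌈467793/267⌉ = 1753,  ⌈467711/267⌉ = 1752
s_{5702} = 1753 − 1752 = 1


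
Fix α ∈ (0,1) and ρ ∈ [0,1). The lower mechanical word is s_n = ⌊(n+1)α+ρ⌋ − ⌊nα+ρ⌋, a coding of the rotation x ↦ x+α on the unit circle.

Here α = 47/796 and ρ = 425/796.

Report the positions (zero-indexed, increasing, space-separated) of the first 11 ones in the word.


n=0: ⌊472/796⌋−⌊425/796⌋ = 0−0 = 0
n=1: ⌊519/796⌋−⌊472/796⌋ = 0−0 = 0
  …
n=7: ⌊801/796⌋−⌊754/796⌋ = 1−0 = 1  ← one
n=8: ⌊848/796⌋−⌊801/796⌋ = 1−1 = 0
n=9: ⌊895/796⌋−⌊848/796⌋ = 1−1 = 0
  …
n=24: ⌊1600/796⌋−⌊1553/796⌋ = 2−1 = 1  ← one
n=25: ⌊1647/796⌋−⌊1600/796⌋ = 2−2 = 0
n=26: ⌊1694/796⌋−⌊1647/796⌋ = 2−2 = 0
  …
n=41: ⌊2399/796⌋−⌊2352/796⌋ = 3−2 = 1  ← one
n=42: ⌊2446/796⌋−⌊2399/796⌋ = 3−3 = 0
n=43: ⌊2493/796⌋−⌊2446/796⌋ = 3−3 = 0
  …
n=58: ⌊3198/796⌋−⌊3151/796⌋ = 4−3 = 1  ← one
n=59: ⌊3245/796⌋−⌊3198/796⌋ = 4−4 = 0
n=60: ⌊3292/796⌋−⌊3245/796⌋ = 4−4 = 0
  …
n=75: ⌊3997/796⌋−⌊3950/796⌋ = 5−4 = 1  ← one
n=76: ⌊4044/796⌋−⌊3997/796⌋ = 5−5 = 0
n=77: ⌊4091/796⌋−⌊4044/796⌋ = 5−5 = 0
  …
n=92: ⌊4796/796⌋−⌊4749/796⌋ = 6−5 = 1  ← one
n=93: ⌊4843/796⌋−⌊4796/796⌋ = 6−6 = 0
n=94: ⌊4890/796⌋−⌊4843/796⌋ = 6−6 = 0
  …
n=109: ⌊5595/796⌋−⌊5548/796⌋ = 7−6 = 1  ← one
n=110: ⌊5642/796⌋−⌊5595/796⌋ = 7−7 = 0
n=111: ⌊5689/796⌋−⌊5642/796⌋ = 7−7 = 0
  …
n=126: ⌊6394/796⌋−⌊6347/796⌋ = 8−7 = 1  ← one
n=127: ⌊6441/796⌋−⌊6394/796⌋ = 8−8 = 0
n=128: ⌊6488/796⌋−⌊6441/796⌋ = 8−8 = 0
  …
n=143: ⌊7193/796⌋−⌊7146/796⌋ = 9−8 = 1  ← one
n=144: ⌊7240/796⌋−⌊7193/796⌋ = 9−9 = 0
n=145: ⌊7287/796⌋−⌊7240/796⌋ = 9−9 = 0
  …
n=160: ⌊7992/796⌋−⌊7945/796⌋ = 10−9 = 1  ← one
n=161: ⌊8039/796⌋−⌊7992/796⌋ = 10−10 = 0
n=162: ⌊8086/796⌋−⌊8039/796⌋ = 10−10 = 0
  …
n=177: ⌊8791/796⌋−⌊8744/796⌋ = 11−10 = 1  ← one
positions of the first 11 ones: 7 24 41 58 75 92 109 126 143 160 177

7 24 41 58 75 92 109 126 143 160 177


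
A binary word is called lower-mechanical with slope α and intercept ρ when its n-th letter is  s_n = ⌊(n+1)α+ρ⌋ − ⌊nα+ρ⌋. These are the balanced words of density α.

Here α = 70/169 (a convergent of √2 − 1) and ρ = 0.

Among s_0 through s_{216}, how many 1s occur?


#1s = Σ_{n=0}^{216} s_n = Σ_{n=0}^{216} (⌊(n+1)α+ρ⌋ − ⌊nα+ρ⌋)
the sum telescopes: every ⌊nα+ρ⌋ with 0 < n < 217 appears once with + and once with −, leaving ⌊217α+ρ⌋ − ⌊0·α+ρ⌋
217α + ρ = (217·70) / 169 = 15190/169
ρ = 0/169
⌊15190/169⌋ = 89,  ⌊0/169⌋ = 0
#1s = 89 − 0 = 89

89


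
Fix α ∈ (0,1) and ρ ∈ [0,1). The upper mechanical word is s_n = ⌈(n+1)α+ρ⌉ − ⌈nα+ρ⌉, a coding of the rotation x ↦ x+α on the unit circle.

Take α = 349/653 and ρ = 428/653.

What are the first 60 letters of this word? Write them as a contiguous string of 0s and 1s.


n=0: ⌈(1·349+428)/653⌉ − ⌈(0·349+428)/653⌉ = ⌈777/653⌉ − ⌈428/653⌉ = 2 − 1 = 1
n=1: ⌈(2·349+428)/653⌉ − ⌈(1·349+428)/653⌉ = ⌈1126/653⌉ − ⌈777/653⌉ = 2 − 2 = 0
n=2: ⌈(3·349+428)/653⌉ − ⌈(2·349+428)/653⌉ = ⌈1475/653⌉ − ⌈1126/653⌉ = 3 − 2 = 1
n=3: ⌈(4·349+428)/653⌉ − ⌈(3·349+428)/653⌉ = ⌈1824/653⌉ − ⌈1475/653⌉ = 3 − 3 = 0
n=4: ⌈(5·349+428)/653⌉ − ⌈(4·349+428)/653⌉ = ⌈2173/653⌉ − ⌈1824/653⌉ = 4 − 3 = 1
n=5: ⌈(6·349+428)/653⌉ − ⌈(5·349+428)/653⌉ = ⌈2522/653⌉ − ⌈2173/653⌉ = 4 − 4 = 0
n=6: ⌈(7·349+428)/653⌉ − ⌈(6·349+428)/653⌉ = ⌈2871/653⌉ − ⌈2522/653⌉ = 5 − 4 = 1
n=7: ⌈(8·349+428)/653⌉ − ⌈(7·349+428)/653⌉ = ⌈3220/653⌉ − ⌈2871/653⌉ = 5 − 5 = 0
n=8: ⌈(9·349+428)/653⌉ − ⌈(8·349+428)/653⌉ = ⌈3569/653⌉ − ⌈3220/653⌉ = 6 − 5 = 1
n=9: ⌈(10·349+428)/653⌉ − ⌈(9·349+428)/653⌉ = ⌈3918/653⌉ − ⌈3569/653⌉ = 6 − 6 = 0
n=10: ⌈(11·349+428)/653⌉ − ⌈(10·349+428)/653⌉ = ⌈4267/653⌉ − ⌈3918/653⌉ = 7 − 6 = 1
n=11: ⌈(12·349+428)/653⌉ − ⌈(11·349+428)/653⌉ = ⌈4616/653⌉ − ⌈4267/653⌉ = 8 − 7 = 1
n=12: ⌈(13·349+428)/653⌉ − ⌈(12·349+428)/653⌉ = ⌈4965/653⌉ − ⌈4616/653⌉ = 8 − 8 = 0
n=13: ⌈(14·349+428)/653⌉ − ⌈(13·349+428)/653⌉ = ⌈5314/653⌉ − ⌈4965/653⌉ = 9 − 8 = 1
n=14: ⌈(15·349+428)/653⌉ − ⌈(14·349+428)/653⌉ = ⌈5663/653⌉ − ⌈5314/653⌉ = 9 − 9 = 0
n=15: ⌈(16·349+428)/653⌉ − ⌈(15·349+428)/653⌉ = ⌈6012/653⌉ − ⌈5663/653⌉ = 10 − 9 = 1
n=16: ⌈(17·349+428)/653⌉ − ⌈(16·349+428)/653⌉ = ⌈6361/653⌉ − ⌈6012/653⌉ = 10 − 10 = 0
n=17: ⌈(18·349+428)/653⌉ − ⌈(17·349+428)/653⌉ = ⌈6710/653⌉ − ⌈6361/653⌉ = 11 − 10 = 1
n=18: ⌈(19·349+428)/653⌉ − ⌈(18·349+428)/653⌉ = ⌈7059/653⌉ − ⌈6710/653⌉ = 11 − 11 = 0
n=19: ⌈(20·349+428)/653⌉ − ⌈(19·349+428)/653⌉ = ⌈7408/653⌉ − ⌈7059/653⌉ = 12 − 11 = 1
n=20: ⌈(21·349+428)/653⌉ − ⌈(20·349+428)/653⌉ = ⌈7757/653⌉ − ⌈7408/653⌉ = 12 − 12 = 0
n=21: ⌈(22·349+428)/653⌉ − ⌈(21·349+428)/653⌉ = ⌈8106/653⌉ − ⌈7757/653⌉ = 13 − 12 = 1
n=22: ⌈(23·349+428)/653⌉ − ⌈(22·349+428)/653⌉ = ⌈8455/653⌉ − ⌈8106/653⌉ = 13 − 13 = 0
n=23: ⌈(24·349+428)/653⌉ − ⌈(23·349+428)/653⌉ = ⌈8804/653⌉ − ⌈8455/653⌉ = 14 − 13 = 1
n=24: ⌈(25·349+428)/653⌉ − ⌈(24·349+428)/653⌉ = ⌈9153/653⌉ − ⌈8804/653⌉ = 15 − 14 = 1
n=25: ⌈(26·349+428)/653⌉ − ⌈(25·349+428)/653⌉ = ⌈9502/653⌉ − ⌈9153/653⌉ = 15 − 15 = 0
n=26: ⌈(27·349+428)/653⌉ − ⌈(26·349+428)/653⌉ = ⌈9851/653⌉ − ⌈9502/653⌉ = 16 − 15 = 1
n=27: ⌈(28·349+428)/653⌉ − ⌈(27·349+428)/653⌉ = ⌈10200/653⌉ − ⌈9851/653⌉ = 16 − 16 = 0
n=28: ⌈(29·349+428)/653⌉ − ⌈(28·349+428)/653⌉ = ⌈10549/653⌉ − ⌈10200/653⌉ = 17 − 16 = 1
n=29: ⌈(30·349+428)/653⌉ − ⌈(29·349+428)/653⌉ = ⌈10898/653⌉ − ⌈10549/653⌉ = 17 − 17 = 0
n=30: ⌈(31·349+428)/653⌉ − ⌈(30·349+428)/653⌉ = ⌈11247/653⌉ − ⌈10898/653⌉ = 18 − 17 = 1
n=31: ⌈(32·349+428)/653⌉ − ⌈(31·349+428)/653⌉ = ⌈11596/653⌉ − ⌈11247/653⌉ = 18 − 18 = 0
n=32: ⌈(33·349+428)/653⌉ − ⌈(32·349+428)/653⌉ = ⌈11945/653⌉ − ⌈11596/653⌉ = 19 − 18 = 1
n=33: ⌈(34·349+428)/653⌉ − ⌈(33·349+428)/653⌉ = ⌈12294/653⌉ − ⌈11945/653⌉ = 19 − 19 = 0
n=34: ⌈(35·349+428)/653⌉ − ⌈(34·349+428)/653⌉ = ⌈12643/653⌉ − ⌈12294/653⌉ = 20 − 19 = 1
n=35: ⌈(36·349+428)/653⌉ − ⌈(35·349+428)/653⌉ = ⌈12992/653⌉ − ⌈12643/653⌉ = 20 − 20 = 0
n=36: ⌈(37·349+428)/653⌉ − ⌈(36·349+428)/653⌉ = ⌈13341/653⌉ − ⌈12992/653⌉ = 21 − 20 = 1
n=37: ⌈(38·349+428)/653⌉ − ⌈(37·349+428)/653⌉ = ⌈13690/653⌉ − ⌈13341/653⌉ = 21 − 21 = 0
n=38: ⌈(39·349+428)/653⌉ − ⌈(38·349+428)/653⌉ = ⌈14039/653⌉ − ⌈13690/653⌉ = 22 − 21 = 1
n=39: ⌈(40·349+428)/653⌉ − ⌈(39·349+428)/653⌉ = ⌈14388/653⌉ − ⌈14039/653⌉ = 23 − 22 = 1
n=40: ⌈(41·349+428)/653⌉ − ⌈(40·349+428)/653⌉ = ⌈14737/653⌉ − ⌈14388/653⌉ = 23 − 23 = 0
n=41: ⌈(42·349+428)/653⌉ − ⌈(41·349+428)/653⌉ = ⌈15086/653⌉ − ⌈14737/653⌉ = 24 − 23 = 1
n=42: ⌈(43·349+428)/653⌉ − ⌈(42·349+428)/653⌉ = ⌈15435/653⌉ − ⌈15086/653⌉ = 24 − 24 = 0
n=43: ⌈(44·349+428)/653⌉ − ⌈(43·349+428)/653⌉ = ⌈15784/653⌉ − ⌈15435/653⌉ = 25 − 24 = 1
n=44: ⌈(45·349+428)/653⌉ − ⌈(44·349+428)/653⌉ = ⌈16133/653⌉ − ⌈15784/653⌉ = 25 − 25 = 0
n=45: ⌈(46·349+428)/653⌉ − ⌈(45·349+428)/653⌉ = ⌈16482/653⌉ − ⌈16133/653⌉ = 26 − 25 = 1
n=46: ⌈(47·349+428)/653⌉ − ⌈(46·349+428)/653⌉ = ⌈16831/653⌉ − ⌈16482/653⌉ = 26 − 26 = 0
n=47: ⌈(48·349+428)/653⌉ − ⌈(47·349+428)/653⌉ = ⌈17180/653⌉ − ⌈16831/653⌉ = 27 − 26 = 1
n=48: ⌈(49·349+428)/653⌉ − ⌈(48·349+428)/653⌉ = ⌈17529/653⌉ − ⌈17180/653⌉ = 27 − 27 = 0
n=49: ⌈(50·349+428)/653⌉ − ⌈(49·349+428)/653⌉ = ⌈17878/653⌉ − ⌈17529/653⌉ = 28 − 27 = 1
n=50: ⌈(51·349+428)/653⌉ − ⌈(50·349+428)/653⌉ = ⌈18227/653⌉ − ⌈17878/653⌉ = 28 − 28 = 0
n=51: ⌈(52·349+428)/653⌉ − ⌈(51·349+428)/653⌉ = ⌈18576/653⌉ − ⌈18227/653⌉ = 29 − 28 = 1
n=52: ⌈(53·349+428)/653⌉ − ⌈(52·349+428)/653⌉ = ⌈18925/653⌉ − ⌈18576/653⌉ = 29 − 29 = 0
n=53: ⌈(54·349+428)/653⌉ − ⌈(53·349+428)/653⌉ = ⌈19274/653⌉ − ⌈18925/653⌉ = 30 − 29 = 1
n=54: ⌈(55·349+428)/653⌉ − ⌈(54·349+428)/653⌉ = ⌈19623/653⌉ − ⌈19274/653⌉ = 31 − 30 = 1
n=55: ⌈(56·349+428)/653⌉ − ⌈(55·349+428)/653⌉ = ⌈19972/653⌉ − ⌈19623/653⌉ = 31 − 31 = 0
n=56: ⌈(57·349+428)/653⌉ − ⌈(56·349+428)/653⌉ = ⌈20321/653⌉ − ⌈19972/653⌉ = 32 − 31 = 1
n=57: ⌈(58·349+428)/653⌉ − ⌈(57·349+428)/653⌉ = ⌈20670/653⌉ − ⌈20321/653⌉ = 32 − 32 = 0
n=58: ⌈(59·349+428)/653⌉ − ⌈(58·349+428)/653⌉ = ⌈21019/653⌉ − ⌈20670/653⌉ = 33 − 32 = 1
n=59: ⌈(60·349+428)/653⌉ − ⌈(59·349+428)/653⌉ = ⌈21368/653⌉ − ⌈21019/653⌉ = 33 − 33 = 0

101010101011010101010101101010101010101101010101010101101010


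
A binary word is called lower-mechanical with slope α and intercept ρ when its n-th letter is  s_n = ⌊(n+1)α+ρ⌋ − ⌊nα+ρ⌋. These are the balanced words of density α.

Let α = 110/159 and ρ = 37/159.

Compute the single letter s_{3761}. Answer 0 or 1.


0

(n+1)α + ρ = (3762·110 + 37) / 159 = 413857/159
nα + ρ     = (3761·110 + 37) / 159 = 413747/159
⌊413857/159⌋ = 2602,  ⌊413747/159⌋ = 2602
s_{3761} = 2602 − 2602 = 0


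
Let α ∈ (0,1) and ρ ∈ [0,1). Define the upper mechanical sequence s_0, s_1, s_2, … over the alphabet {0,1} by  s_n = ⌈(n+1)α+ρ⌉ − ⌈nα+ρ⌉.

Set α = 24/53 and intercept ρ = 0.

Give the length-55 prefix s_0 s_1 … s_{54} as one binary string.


n=0: ⌈(1·24)/53⌉ − ⌈(0·24)/53⌉ = ⌈24/53⌉ − ⌈0/53⌉ = 1 − 0 = 1
n=1: ⌈(2·24)/53⌉ − ⌈(1·24)/53⌉ = ⌈48/53⌉ − ⌈24/53⌉ = 1 − 1 = 0
n=2: ⌈(3·24)/53⌉ − ⌈(2·24)/53⌉ = ⌈72/53⌉ − ⌈48/53⌉ = 2 − 1 = 1
n=3: ⌈(4·24)/53⌉ − ⌈(3·24)/53⌉ = ⌈96/53⌉ − ⌈72/53⌉ = 2 − 2 = 0
n=4: ⌈(5·24)/53⌉ − ⌈(4·24)/53⌉ = ⌈120/53⌉ − ⌈96/53⌉ = 3 − 2 = 1
n=5: ⌈(6·24)/53⌉ − ⌈(5·24)/53⌉ = ⌈144/53⌉ − ⌈120/53⌉ = 3 − 3 = 0
n=6: ⌈(7·24)/53⌉ − ⌈(6·24)/53⌉ = ⌈168/53⌉ − ⌈144/53⌉ = 4 − 3 = 1
n=7: ⌈(8·24)/53⌉ − ⌈(7·24)/53⌉ = ⌈192/53⌉ − ⌈168/53⌉ = 4 − 4 = 0
n=8: ⌈(9·24)/53⌉ − ⌈(8·24)/53⌉ = ⌈216/53⌉ − ⌈192/53⌉ = 5 − 4 = 1
n=9: ⌈(10·24)/53⌉ − ⌈(9·24)/53⌉ = ⌈240/53⌉ − ⌈216/53⌉ = 5 − 5 = 0
n=10: ⌈(11·24)/53⌉ − ⌈(10·24)/53⌉ = ⌈264/53⌉ − ⌈240/53⌉ = 5 − 5 = 0
n=11: ⌈(12·24)/53⌉ − ⌈(11·24)/53⌉ = ⌈288/53⌉ − ⌈264/53⌉ = 6 − 5 = 1
n=12: ⌈(13·24)/53⌉ − ⌈(12·24)/53⌉ = ⌈312/53⌉ − ⌈288/53⌉ = 6 − 6 = 0
n=13: ⌈(14·24)/53⌉ − ⌈(13·24)/53⌉ = ⌈336/53⌉ − ⌈312/53⌉ = 7 − 6 = 1
n=14: ⌈(15·24)/53⌉ − ⌈(14·24)/53⌉ = ⌈360/53⌉ − ⌈336/53⌉ = 7 − 7 = 0
n=15: ⌈(16·24)/53⌉ − ⌈(15·24)/53⌉ = ⌈384/53⌉ − ⌈360/53⌉ = 8 − 7 = 1
n=16: ⌈(17·24)/53⌉ − ⌈(16·24)/53⌉ = ⌈408/53⌉ − ⌈384/53⌉ = 8 − 8 = 0
n=17: ⌈(18·24)/53⌉ − ⌈(17·24)/53⌉ = ⌈432/53⌉ − ⌈408/53⌉ = 9 − 8 = 1
n=18: ⌈(19·24)/53⌉ − ⌈(18·24)/53⌉ = ⌈456/53⌉ − ⌈432/53⌉ = 9 − 9 = 0
n=19: ⌈(20·24)/53⌉ − ⌈(19·24)/53⌉ = ⌈480/53⌉ − ⌈456/53⌉ = 10 − 9 = 1
n=20: ⌈(21·24)/53⌉ − ⌈(20·24)/53⌉ = ⌈504/53⌉ − ⌈480/53⌉ = 10 − 10 = 0
n=21: ⌈(22·24)/53⌉ − ⌈(21·24)/53⌉ = ⌈528/53⌉ − ⌈504/53⌉ = 10 − 10 = 0
n=22: ⌈(23·24)/53⌉ − ⌈(22·24)/53⌉ = ⌈552/53⌉ − ⌈528/53⌉ = 11 − 10 = 1
n=23: ⌈(24·24)/53⌉ − ⌈(23·24)/53⌉ = ⌈576/53⌉ − ⌈552/53⌉ = 11 − 11 = 0
n=24: ⌈(25·24)/53⌉ − ⌈(24·24)/53⌉ = ⌈600/53⌉ − ⌈576/53⌉ = 12 − 11 = 1
n=25: ⌈(26·24)/53⌉ − ⌈(25·24)/53⌉ = ⌈624/53⌉ − ⌈600/53⌉ = 12 − 12 = 0
n=26: ⌈(27·24)/53⌉ − ⌈(26·24)/53⌉ = ⌈648/53⌉ − ⌈624/53⌉ = 13 − 12 = 1
n=27: ⌈(28·24)/53⌉ − ⌈(27·24)/53⌉ = ⌈672/53⌉ − ⌈648/53⌉ = 13 − 13 = 0
n=28: ⌈(29·24)/53⌉ − ⌈(28·24)/53⌉ = ⌈696/53⌉ − ⌈672/53⌉ = 14 − 13 = 1
n=29: ⌈(30·24)/53⌉ − ⌈(29·24)/53⌉ = ⌈720/53⌉ − ⌈696/53⌉ = 14 − 14 = 0
n=30: ⌈(31·24)/53⌉ − ⌈(30·24)/53⌉ = ⌈744/53⌉ − ⌈720/53⌉ = 15 − 14 = 1
n=31: ⌈(32·24)/53⌉ − ⌈(31·24)/53⌉ = ⌈768/53⌉ − ⌈744/53⌉ = 15 − 15 = 0
n=32: ⌈(33·24)/53⌉ − ⌈(32·24)/53⌉ = ⌈792/53⌉ − ⌈768/53⌉ = 15 − 15 = 0
n=33: ⌈(34·24)/53⌉ − ⌈(33·24)/53⌉ = ⌈816/53⌉ − ⌈792/53⌉ = 16 − 15 = 1
n=34: ⌈(35·24)/53⌉ − ⌈(34·24)/53⌉ = ⌈840/53⌉ − ⌈816/53⌉ = 16 − 16 = 0
n=35: ⌈(36·24)/53⌉ − ⌈(35·24)/53⌉ = ⌈864/53⌉ − ⌈840/53⌉ = 17 − 16 = 1
n=36: ⌈(37·24)/53⌉ − ⌈(36·24)/53⌉ = ⌈888/53⌉ − ⌈864/53⌉ = 17 − 17 = 0
n=37: ⌈(38·24)/53⌉ − ⌈(37·24)/53⌉ = ⌈912/53⌉ − ⌈888/53⌉ = 18 − 17 = 1
n=38: ⌈(39·24)/53⌉ − ⌈(38·24)/53⌉ = ⌈936/53⌉ − ⌈912/53⌉ = 18 − 18 = 0
n=39: ⌈(40·24)/53⌉ − ⌈(39·24)/53⌉ = ⌈960/53⌉ − ⌈936/53⌉ = 19 − 18 = 1
n=40: ⌈(41·24)/53⌉ − ⌈(40·24)/53⌉ = ⌈984/53⌉ − ⌈960/53⌉ = 19 − 19 = 0
n=41: ⌈(42·24)/53⌉ − ⌈(41·24)/53⌉ = ⌈1008/53⌉ − ⌈984/53⌉ = 20 − 19 = 1
n=42: ⌈(43·24)/53⌉ − ⌈(42·24)/53⌉ = ⌈1032/53⌉ − ⌈1008/53⌉ = 20 − 20 = 0
n=43: ⌈(44·24)/53⌉ − ⌈(43·24)/53⌉ = ⌈1056/53⌉ − ⌈1032/53⌉ = 20 − 20 = 0
n=44: ⌈(45·24)/53⌉ − ⌈(44·24)/53⌉ = ⌈1080/53⌉ − ⌈1056/53⌉ = 21 − 20 = 1
n=45: ⌈(46·24)/53⌉ − ⌈(45·24)/53⌉ = ⌈1104/53⌉ − ⌈1080/53⌉ = 21 − 21 = 0
n=46: ⌈(47·24)/53⌉ − ⌈(46·24)/53⌉ = ⌈1128/53⌉ − ⌈1104/53⌉ = 22 − 21 = 1
n=47: ⌈(48·24)/53⌉ − ⌈(47·24)/53⌉ = ⌈1152/53⌉ − ⌈1128/53⌉ = 22 − 22 = 0
n=48: ⌈(49·24)/53⌉ − ⌈(48·24)/53⌉ = ⌈1176/53⌉ − ⌈1152/53⌉ = 23 − 22 = 1
n=49: ⌈(50·24)/53⌉ − ⌈(49·24)/53⌉ = ⌈1200/53⌉ − ⌈1176/53⌉ = 23 − 23 = 0
n=50: ⌈(51·24)/53⌉ − ⌈(50·24)/53⌉ = ⌈1224/53⌉ − ⌈1200/53⌉ = 24 − 23 = 1
n=51: ⌈(52·24)/53⌉ − ⌈(51·24)/53⌉ = ⌈1248/53⌉ − ⌈1224/53⌉ = 24 − 24 = 0
n=52: ⌈(53·24)/53⌉ − ⌈(52·24)/53⌉ = ⌈1272/53⌉ − ⌈1248/53⌉ = 24 − 24 = 0
n=53: ⌈(54·24)/53⌉ − ⌈(53·24)/53⌉ = ⌈1296/53⌉ − ⌈1272/53⌉ = 25 − 24 = 1
n=54: ⌈(55·24)/53⌉ − ⌈(54·24)/53⌉ = ⌈1320/53⌉ − ⌈1296/53⌉ = 25 − 25 = 0

1010101010010101010100101010101001010101010010101010010


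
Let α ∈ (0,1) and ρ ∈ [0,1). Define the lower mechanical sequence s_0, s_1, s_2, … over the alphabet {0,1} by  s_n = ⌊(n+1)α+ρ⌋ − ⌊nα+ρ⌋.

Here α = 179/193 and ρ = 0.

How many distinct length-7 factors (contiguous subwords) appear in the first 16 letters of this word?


t_n = ⌊(n·179)/193⌋ for n = 0 … 16:
  n=0…9: ⌊0/193⌋=0 ⌊179/193⌋=0 ⌊358/193⌋=1 ⌊537/193⌋=2 ⌊716/193⌋=3 ⌊895/193⌋=4 ⌊1074/193⌋=5 ⌊1253/193⌋=6 ⌊1432/193⌋=7 ⌊1611/193⌋=8
  n=10…16: ⌊1790/193⌋=9 ⌊1969/193⌋=10 ⌊2148/193⌋=11 ⌊2327/193⌋=12 ⌊2506/193⌋=12 ⌊2685/193⌋=13 ⌊2864/193⌋=14
s_n = t_(n+1) − t_n for n = 0 … 15 gives
prefix = 0111111111111011
slide a length-7 window over [0..6] … [9..15] (10 windows); first occurrence of each distinct factor:
  [  0..  6] 0111111
  [  1..  7] 1111111
  [  7.. 13] 1111110
  [  8.. 14] 1111101
  [  9.. 15] 1111011
  (the other 5 windows repeat one of these)
distinct factors: {0111111, 1111011, 1111101, 1111110, 1111111}
count = 5  (Sturmian bound for length 7 is 8)

5


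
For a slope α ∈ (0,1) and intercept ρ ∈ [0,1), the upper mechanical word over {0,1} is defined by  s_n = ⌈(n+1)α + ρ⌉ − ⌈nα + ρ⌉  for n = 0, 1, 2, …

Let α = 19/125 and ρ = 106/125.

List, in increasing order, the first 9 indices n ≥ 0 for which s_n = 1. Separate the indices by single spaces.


1 7 14 20 27 33 40 47 53

n=0: ⌈125/125⌉−⌈106/125⌉ = 1−1 = 0
n=1: ⌈144/125⌉−⌈125/125⌉ = 2−1 = 1  ← one
n=2: ⌈163/125⌉−⌈144/125⌉ = 2−2 = 0
n=3: ⌈182/125⌉−⌈163/125⌉ = 2−2 = 0
n=4: ⌈201/125⌉−⌈182/125⌉ = 2−2 = 0
n=5: ⌈220/125⌉−⌈201/125⌉ = 2−2 = 0
n=6: ⌈239/125⌉−⌈220/125⌉ = 2−2 = 0
n=7: ⌈258/125⌉−⌈239/125⌉ = 3−2 = 1  ← one
n=8: ⌈277/125⌉−⌈258/125⌉ = 3−3 = 0
n=9: ⌈296/125⌉−⌈277/125⌉ = 3−3 = 0
n=10: ⌈315/125⌉−⌈296/125⌉ = 3−3 = 0
n=11: ⌈334/125⌉−⌈315/125⌉ = 3−3 = 0
n=12: ⌈353/125⌉−⌈334/125⌉ = 3−3 = 0
n=13: ⌈372/125⌉−⌈353/125⌉ = 3−3 = 0
n=14: ⌈391/125⌉−⌈372/125⌉ = 4−3 = 1  ← one
n=15: ⌈410/125⌉−⌈391/125⌉ = 4−4 = 0
n=16: ⌈429/125⌉−⌈410/125⌉ = 4−4 = 0
n=17: ⌈448/125⌉−⌈429/125⌉ = 4−4 = 0
n=18: ⌈467/125⌉−⌈448/125⌉ = 4−4 = 0
n=19: ⌈486/125⌉−⌈467/125⌉ = 4−4 = 0
n=20: ⌈505/125⌉−⌈486/125⌉ = 5−4 = 1  ← one
n=21: ⌈524/125⌉−⌈505/125⌉ = 5−5 = 0
n=22: ⌈543/125⌉−⌈524/125⌉ = 5−5 = 0
n=23: ⌈562/125⌉−⌈543/125⌉ = 5−5 = 0
n=24: ⌈581/125⌉−⌈562/125⌉ = 5−5 = 0
n=25: ⌈600/125⌉−⌈581/125⌉ = 5−5 = 0
n=26: ⌈619/125⌉−⌈600/125⌉ = 5−5 = 0
n=27: ⌈638/125⌉−⌈619/125⌉ = 6−5 = 1  ← one
n=28: ⌈657/125⌉−⌈638/125⌉ = 6−6 = 0
n=29: ⌈676/125⌉−⌈657/125⌉ = 6−6 = 0
n=30: ⌈695/125⌉−⌈676/125⌉ = 6−6 = 0
n=31: ⌈714/125⌉−⌈695/125⌉ = 6−6 = 0
n=32: ⌈733/125⌉−⌈714/125⌉ = 6−6 = 0
n=33: ⌈752/125⌉−⌈733/125⌉ = 7−6 = 1  ← one
n=34: ⌈771/125⌉−⌈752/125⌉ = 7−7 = 0
n=35: ⌈790/125⌉−⌈771/125⌉ = 7−7 = 0
n=36: ⌈809/125⌉−⌈790/125⌉ = 7−7 = 0
n=37: ⌈828/125⌉−⌈809/125⌉ = 7−7 = 0
n=38: ⌈847/125⌉−⌈828/125⌉ = 7−7 = 0
n=39: ⌈866/125⌉−⌈847/125⌉ = 7−7 = 0
n=40: ⌈885/125⌉−⌈866/125⌉ = 8−7 = 1  ← one
n=41: ⌈904/125⌉−⌈885/125⌉ = 8−8 = 0
n=42: ⌈923/125⌉−⌈904/125⌉ = 8−8 = 0
n=43: ⌈942/125⌉−⌈923/125⌉ = 8−8 = 0
n=44: ⌈961/125⌉−⌈942/125⌉ = 8−8 = 0
n=45: ⌈980/125⌉−⌈961/125⌉ = 8−8 = 0
n=46: ⌈999/125⌉−⌈980/125⌉ = 8−8 = 0
n=47: ⌈1018/125⌉−⌈999/125⌉ = 9−8 = 1  ← one
n=48: ⌈1037/125⌉−⌈1018/125⌉ = 9−9 = 0
n=49: ⌈1056/125⌉−⌈1037/125⌉ = 9−9 = 0
n=50: ⌈1075/125⌉−⌈1056/125⌉ = 9−9 = 0
n=51: ⌈1094/125⌉−⌈1075/125⌉ = 9−9 = 0
n=52: ⌈1113/125⌉−⌈1094/125⌉ = 9−9 = 0
n=53: ⌈1132/125⌉−⌈1113/125⌉ = 10−9 = 1  ← one
positions of the first 9 ones: 1 7 14 20 27 33 40 47 53


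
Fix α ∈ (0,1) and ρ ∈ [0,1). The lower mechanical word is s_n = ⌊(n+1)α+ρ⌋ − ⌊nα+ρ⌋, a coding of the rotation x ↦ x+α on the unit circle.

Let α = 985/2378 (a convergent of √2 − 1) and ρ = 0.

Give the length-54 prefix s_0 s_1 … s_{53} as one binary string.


001010010100101010010100101010010100101001010100101001

n=0: ⌊(1·985)/2378⌋ − ⌊(0·985)/2378⌋ = ⌊985/2378⌋ − ⌊0/2378⌋ = 0 − 0 = 0
n=1: ⌊(2·985)/2378⌋ − ⌊(1·985)/2378⌋ = ⌊1970/2378⌋ − ⌊985/2378⌋ = 0 − 0 = 0
n=2: ⌊(3·985)/2378⌋ − ⌊(2·985)/2378⌋ = ⌊2955/2378⌋ − ⌊1970/2378⌋ = 1 − 0 = 1
n=3: ⌊(4·985)/2378⌋ − ⌊(3·985)/2378⌋ = ⌊3940/2378⌋ − ⌊2955/2378⌋ = 1 − 1 = 0
n=4: ⌊(5·985)/2378⌋ − ⌊(4·985)/2378⌋ = ⌊4925/2378⌋ − ⌊3940/2378⌋ = 2 − 1 = 1
n=5: ⌊(6·985)/2378⌋ − ⌊(5·985)/2378⌋ = ⌊5910/2378⌋ − ⌊4925/2378⌋ = 2 − 2 = 0
n=6: ⌊(7·985)/2378⌋ − ⌊(6·985)/2378⌋ = ⌊6895/2378⌋ − ⌊5910/2378⌋ = 2 − 2 = 0
n=7: ⌊(8·985)/2378⌋ − ⌊(7·985)/2378⌋ = ⌊7880/2378⌋ − ⌊6895/2378⌋ = 3 − 2 = 1
n=8: ⌊(9·985)/2378⌋ − ⌊(8·985)/2378⌋ = ⌊8865/2378⌋ − ⌊7880/2378⌋ = 3 − 3 = 0
n=9: ⌊(10·985)/2378⌋ − ⌊(9·985)/2378⌋ = ⌊9850/2378⌋ − ⌊8865/2378⌋ = 4 − 3 = 1
n=10: ⌊(11·985)/2378⌋ − ⌊(10·985)/2378⌋ = ⌊10835/2378⌋ − ⌊9850/2378⌋ = 4 − 4 = 0
n=11: ⌊(12·985)/2378⌋ − ⌊(11·985)/2378⌋ = ⌊11820/2378⌋ − ⌊10835/2378⌋ = 4 − 4 = 0
n=12: ⌊(13·985)/2378⌋ − ⌊(12·985)/2378⌋ = ⌊12805/2378⌋ − ⌊11820/2378⌋ = 5 − 4 = 1
n=13: ⌊(14·985)/2378⌋ − ⌊(13·985)/2378⌋ = ⌊13790/2378⌋ − ⌊12805/2378⌋ = 5 − 5 = 0
n=14: ⌊(15·985)/2378⌋ − ⌊(14·985)/2378⌋ = ⌊14775/2378⌋ − ⌊13790/2378⌋ = 6 − 5 = 1
n=15: ⌊(16·985)/2378⌋ − ⌊(15·985)/2378⌋ = ⌊15760/2378⌋ − ⌊14775/2378⌋ = 6 − 6 = 0
n=16: ⌊(17·985)/2378⌋ − ⌊(16·985)/2378⌋ = ⌊16745/2378⌋ − ⌊15760/2378⌋ = 7 − 6 = 1
n=17: ⌊(18·985)/2378⌋ − ⌊(17·985)/2378⌋ = ⌊17730/2378⌋ − ⌊16745/2378⌋ = 7 − 7 = 0
n=18: ⌊(19·985)/2378⌋ − ⌊(18·985)/2378⌋ = ⌊18715/2378⌋ − ⌊17730/2378⌋ = 7 − 7 = 0
n=19: ⌊(20·985)/2378⌋ − ⌊(19·985)/2378⌋ = ⌊19700/2378⌋ − ⌊18715/2378⌋ = 8 − 7 = 1
n=20: ⌊(21·985)/2378⌋ − ⌊(20·985)/2378⌋ = ⌊20685/2378⌋ − ⌊19700/2378⌋ = 8 − 8 = 0
n=21: ⌊(22·985)/2378⌋ − ⌊(21·985)/2378⌋ = ⌊21670/2378⌋ − ⌊20685/2378⌋ = 9 − 8 = 1
n=22: ⌊(23·985)/2378⌋ − ⌊(22·985)/2378⌋ = ⌊22655/2378⌋ − ⌊21670/2378⌋ = 9 − 9 = 0
n=23: ⌊(24·985)/2378⌋ − ⌊(23·985)/2378⌋ = ⌊23640/2378⌋ − ⌊22655/2378⌋ = 9 − 9 = 0
n=24: ⌊(25·985)/2378⌋ − ⌊(24·985)/2378⌋ = ⌊24625/2378⌋ − ⌊23640/2378⌋ = 10 − 9 = 1
n=25: ⌊(26·985)/2378⌋ − ⌊(25·985)/2378⌋ = ⌊25610/2378⌋ − ⌊24625/2378⌋ = 10 − 10 = 0
n=26: ⌊(27·985)/2378⌋ − ⌊(26·985)/2378⌋ = ⌊26595/2378⌋ − ⌊25610/2378⌋ = 11 − 10 = 1
n=27: ⌊(28·985)/2378⌋ − ⌊(27·985)/2378⌋ = ⌊27580/2378⌋ − ⌊26595/2378⌋ = 11 − 11 = 0
n=28: ⌊(29·985)/2378⌋ − ⌊(28·985)/2378⌋ = ⌊28565/2378⌋ − ⌊27580/2378⌋ = 12 − 11 = 1
n=29: ⌊(30·985)/2378⌋ − ⌊(29·985)/2378⌋ = ⌊29550/2378⌋ − ⌊28565/2378⌋ = 12 − 12 = 0
n=30: ⌊(31·985)/2378⌋ − ⌊(30·985)/2378⌋ = ⌊30535/2378⌋ − ⌊29550/2378⌋ = 12 − 12 = 0
n=31: ⌊(32·985)/2378⌋ − ⌊(31·985)/2378⌋ = ⌊31520/2378⌋ − ⌊30535/2378⌋ = 13 − 12 = 1
n=32: ⌊(33·985)/2378⌋ − ⌊(32·985)/2378⌋ = ⌊32505/2378⌋ − ⌊31520/2378⌋ = 13 − 13 = 0
n=33: ⌊(34·985)/2378⌋ − ⌊(33·985)/2378⌋ = ⌊33490/2378⌋ − ⌊32505/2378⌋ = 14 − 13 = 1
n=34: ⌊(35·985)/2378⌋ − ⌊(34·985)/2378⌋ = ⌊34475/2378⌋ − ⌊33490/2378⌋ = 14 − 14 = 0
n=35: ⌊(36·985)/2378⌋ − ⌊(35·985)/2378⌋ = ⌊35460/2378⌋ − ⌊34475/2378⌋ = 14 − 14 = 0
n=36: ⌊(37·985)/2378⌋ − ⌊(36·985)/2378⌋ = ⌊36445/2378⌋ − ⌊35460/2378⌋ = 15 − 14 = 1
n=37: ⌊(38·985)/2378⌋ − ⌊(37·985)/2378⌋ = ⌊37430/2378⌋ − ⌊36445/2378⌋ = 15 − 15 = 0
n=38: ⌊(39·985)/2378⌋ − ⌊(38·985)/2378⌋ = ⌊38415/2378⌋ − ⌊37430/2378⌋ = 16 − 15 = 1
n=39: ⌊(40·985)/2378⌋ − ⌊(39·985)/2378⌋ = ⌊39400/2378⌋ − ⌊38415/2378⌋ = 16 − 16 = 0
n=40: ⌊(41·985)/2378⌋ − ⌊(40·985)/2378⌋ = ⌊40385/2378⌋ − ⌊39400/2378⌋ = 16 − 16 = 0
n=41: ⌊(42·985)/2378⌋ − ⌊(41·985)/2378⌋ = ⌊41370/2378⌋ − ⌊40385/2378⌋ = 17 − 16 = 1
n=42: ⌊(43·985)/2378⌋ − ⌊(42·985)/2378⌋ = ⌊42355/2378⌋ − ⌊41370/2378⌋ = 17 − 17 = 0
n=43: ⌊(44·985)/2378⌋ − ⌊(43·985)/2378⌋ = ⌊43340/2378⌋ − ⌊42355/2378⌋ = 18 − 17 = 1
n=44: ⌊(45·985)/2378⌋ − ⌊(44·985)/2378⌋ = ⌊44325/2378⌋ − ⌊43340/2378⌋ = 18 − 18 = 0
n=45: ⌊(46·985)/2378⌋ − ⌊(45·985)/2378⌋ = ⌊45310/2378⌋ − ⌊44325/2378⌋ = 19 − 18 = 1
n=46: ⌊(47·985)/2378⌋ − ⌊(46·985)/2378⌋ = ⌊46295/2378⌋ − ⌊45310/2378⌋ = 19 − 19 = 0
n=47: ⌊(48·985)/2378⌋ − ⌊(47·985)/2378⌋ = ⌊47280/2378⌋ − ⌊46295/2378⌋ = 19 − 19 = 0
n=48: ⌊(49·985)/2378⌋ − ⌊(48·985)/2378⌋ = ⌊48265/2378⌋ − ⌊47280/2378⌋ = 20 − 19 = 1
n=49: ⌊(50·985)/2378⌋ − ⌊(49·985)/2378⌋ = ⌊49250/2378⌋ − ⌊48265/2378⌋ = 20 − 20 = 0
n=50: ⌊(51·985)/2378⌋ − ⌊(50·985)/2378⌋ = ⌊50235/2378⌋ − ⌊49250/2378⌋ = 21 − 20 = 1
n=51: ⌊(52·985)/2378⌋ − ⌊(51·985)/2378⌋ = ⌊51220/2378⌋ − ⌊50235/2378⌋ = 21 − 21 = 0
n=52: ⌊(53·985)/2378⌋ − ⌊(52·985)/2378⌋ = ⌊52205/2378⌋ − ⌊51220/2378⌋ = 21 − 21 = 0
n=53: ⌊(54·985)/2378⌋ − ⌊(53·985)/2378⌋ = ⌊53190/2378⌋ − ⌊52205/2378⌋ = 22 − 21 = 1


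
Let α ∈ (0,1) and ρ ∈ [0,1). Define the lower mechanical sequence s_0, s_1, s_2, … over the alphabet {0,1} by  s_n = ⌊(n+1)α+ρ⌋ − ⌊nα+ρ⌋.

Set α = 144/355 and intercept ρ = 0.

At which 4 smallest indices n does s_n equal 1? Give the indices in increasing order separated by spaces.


n=0: ⌊144/355⌋−⌊0/355⌋ = 0−0 = 0
n=1: ⌊288/355⌋−⌊144/355⌋ = 0−0 = 0
n=2: ⌊432/355⌋−⌊288/355⌋ = 1−0 = 1  ← one
n=3: ⌊576/355⌋−⌊432/355⌋ = 1−1 = 0
n=4: ⌊720/355⌋−⌊576/355⌋ = 2−1 = 1  ← one
n=5: ⌊864/355⌋−⌊720/355⌋ = 2−2 = 0
n=6: ⌊1008/355⌋−⌊864/355⌋ = 2−2 = 0
n=7: ⌊1152/355⌋−⌊1008/355⌋ = 3−2 = 1  ← one
n=8: ⌊1296/355⌋−⌊1152/355⌋ = 3−3 = 0
n=9: ⌊1440/355⌋−⌊1296/355⌋ = 4−3 = 1  ← one
positions of the first 4 ones: 2 4 7 9

2 4 7 9
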